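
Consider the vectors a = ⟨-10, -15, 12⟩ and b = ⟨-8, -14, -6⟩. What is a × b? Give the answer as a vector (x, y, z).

(258, -156, 20)

i: (-15)·(-6) - 12·(-14) = 90 - (-168) = 258
j: 12·(-8) - (-10)·(-6) = -96 - 60 = -156
k: (-10)·(-14) - (-15)·(-8) = 140 - 120 = 20
a × b = (258, -156, 20)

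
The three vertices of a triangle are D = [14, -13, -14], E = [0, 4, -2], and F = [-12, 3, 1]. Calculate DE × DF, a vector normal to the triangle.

(63, -102, 218)

DE = (-14, 17, 12)
DF = (-26, 16, 15)
i: 17·15 - 12·16 = 255 - 192 = 63
j: 12·(-26) - (-14)·15 = -312 - (-210) = -102
k: (-14)·16 - 17·(-26) = -224 - (-442) = 218
DE × DF = (63, -102, 218)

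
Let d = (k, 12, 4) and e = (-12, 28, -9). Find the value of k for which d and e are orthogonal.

25

d · e = k·(-12) + 12·28 + 4·(-9) = 300 - 12k
Set equal to 0: -12k = -300, so k = 25.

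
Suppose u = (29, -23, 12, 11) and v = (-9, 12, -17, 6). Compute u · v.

-675

u · v = 29·(-9) + (-23)·12 + 12·(-17) + 11·6 = -261 - 276 - 204 + 66 = -675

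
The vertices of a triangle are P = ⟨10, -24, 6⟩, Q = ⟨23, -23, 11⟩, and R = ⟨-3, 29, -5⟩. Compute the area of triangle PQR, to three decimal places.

PQ = (13, 1, 5),  PR = (-13, 53, -11)
i: 1·(-11) - 5·53 = -11 - 265 = -276
j: 5·(-13) - 13·(-11) = -65 - (-143) = 78
k: 13·53 - 1·(-13) = 689 - (-13) = 702
PQ × PR = (-276, 78, 702)
|PQ × PR| = √575064 ≈ 758.3297
area = ½ · 758.3297 ≈ 379.165

379.165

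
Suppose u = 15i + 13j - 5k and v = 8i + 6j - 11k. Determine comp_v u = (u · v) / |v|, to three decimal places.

17.019

u · v = 15·8 + 13·6 + (-5)·(-11) = 120 + 78 + 55 = 253
|v| = √(64 + 36 + 121) = √221 ≈ 14.8661
comp_v u = 253 / √221 ≈ 17.019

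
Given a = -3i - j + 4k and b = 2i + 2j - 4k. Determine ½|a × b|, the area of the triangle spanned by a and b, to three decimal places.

i: (-1)·(-4) - 4·2 = 4 - 8 = -4
j: 4·2 - (-3)·(-4) = 8 - 12 = -4
k: (-3)·2 - (-1)·2 = -6 - (-2) = -4
a × b = (-4, -4, -4)
|a × b| = √((-4)² + (-4)² + (-4)²) = √48 ≈ 6.9282
area = ½ · 6.9282 ≈ 3.464

3.464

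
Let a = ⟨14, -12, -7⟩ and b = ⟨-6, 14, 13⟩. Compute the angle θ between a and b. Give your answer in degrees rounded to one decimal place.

150.3

a · b = 14·(-6) + (-12)·14 + (-7)·13 = -84 - 168 - 91 = -343
|a|² = 196 + 144 + 49 = 389,  |a| = √389 ≈ 19.723083
|b|² = 36 + 196 + 169 = 401,  |b| = √401 ≈ 20.024984
cos θ = -343 / (19.723083 · 20.024984) ≈ -0.86845
θ = arccos(-0.86845) ≈ 150.3°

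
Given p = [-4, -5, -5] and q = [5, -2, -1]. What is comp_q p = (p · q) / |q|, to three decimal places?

-0.913

p · q = (-4)·5 + (-5)·(-2) + (-5)·(-1) = -20 + 10 + 5 = -5
|q| = √(25 + 4 + 1) = √30 ≈ 5.4772
comp_q p = -5 / √30 ≈ -0.913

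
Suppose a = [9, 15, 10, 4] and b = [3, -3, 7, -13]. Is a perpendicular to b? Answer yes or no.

yes

a · b = 9·3 + 15·(-3) + 10·7 + 4·(-13) = 27 - 45 + 70 - 52 = 0
Zero, so the vectors are orthogonal.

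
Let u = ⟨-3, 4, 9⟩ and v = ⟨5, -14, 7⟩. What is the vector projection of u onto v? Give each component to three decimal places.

u · v = (-3)·5 + 4·(-14) + 9·7 = -15 - 56 + 63 = -8
|v|² = 25 + 196 + 49 = 270
proj_v u = (-8/270) · (5, -14, 7) ≈ (-0.148, 0.415, -0.207)

(-0.148, 0.415, -0.207)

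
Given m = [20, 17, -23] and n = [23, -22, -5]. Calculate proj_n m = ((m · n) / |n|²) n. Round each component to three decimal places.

m · n = 20·23 + 17·(-22) + (-23)·(-5) = 460 - 374 + 115 = 201
|n|² = 529 + 484 + 25 = 1038
proj_n m = (201/1038) · (23, -22, -5) ≈ (4.454, -4.260, -0.968)

(4.454, -4.260, -0.968)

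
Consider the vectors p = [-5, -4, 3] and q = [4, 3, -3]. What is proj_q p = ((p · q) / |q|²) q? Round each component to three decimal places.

p · q = (-5)·4 + (-4)·3 + 3·(-3) = -20 - 12 - 9 = -41
|q|² = 16 + 9 + 9 = 34
proj_q p = (-41/34) · (4, 3, -3) ≈ (-4.824, -3.618, 3.618)

(-4.824, -3.618, 3.618)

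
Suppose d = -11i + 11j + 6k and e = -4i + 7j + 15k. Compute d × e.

(123, 141, -33)

i: 11·15 - 6·7 = 165 - 42 = 123
j: 6·(-4) - (-11)·15 = -24 - (-165) = 141
k: (-11)·7 - 11·(-4) = -77 - (-44) = -33
d × e = (123, 141, -33)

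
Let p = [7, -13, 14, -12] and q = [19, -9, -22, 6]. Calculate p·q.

-130

p · q = 7·19 + (-13)·(-9) + 14·(-22) + (-12)·6 = 133 + 117 - 308 - 72 = -130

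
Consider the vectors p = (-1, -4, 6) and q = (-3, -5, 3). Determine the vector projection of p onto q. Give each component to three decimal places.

(-2.860, -4.767, 2.860)

p · q = (-1)·(-3) + (-4)·(-5) + 6·3 = 3 + 20 + 18 = 41
|q|² = 9 + 25 + 9 = 43
proj_q p = (41/43) · (-3, -5, 3) ≈ (-2.860, -4.767, 2.860)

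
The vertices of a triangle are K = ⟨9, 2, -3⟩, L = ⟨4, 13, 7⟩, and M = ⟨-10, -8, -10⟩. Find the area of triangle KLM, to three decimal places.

171.927

KL = (-5, 11, 10),  KM = (-19, -10, -7)
i: 11·(-7) - 10·(-10) = -77 - (-100) = 23
j: 10·(-19) - (-5)·(-7) = -190 - 35 = -225
k: (-5)·(-10) - 11·(-19) = 50 - (-209) = 259
KL × KM = (23, -225, 259)
|KL × KM| = √118235 ≈ 343.8532
area = ½ · 343.8532 ≈ 171.927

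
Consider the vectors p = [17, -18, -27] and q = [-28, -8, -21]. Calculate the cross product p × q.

i: (-18)·(-21) - (-27)·(-8) = 378 - 216 = 162
j: (-27)·(-28) - 17·(-21) = 756 - (-357) = 1113
k: 17·(-8) - (-18)·(-28) = -136 - 504 = -640
p × q = (162, 1113, -640)

(162, 1113, -640)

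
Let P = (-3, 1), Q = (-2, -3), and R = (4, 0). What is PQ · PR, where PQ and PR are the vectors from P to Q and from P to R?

11

PQ = Q − P = (1, -4)
PR = R − P = (7, -1)
PQ · PR = 1·7 + (-4)·(-1) = 7 + 4 = 11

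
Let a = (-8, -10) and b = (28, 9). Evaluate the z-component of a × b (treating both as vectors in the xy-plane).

(-8)·9 - (-10)·28 = -72 - (-280) = 208

208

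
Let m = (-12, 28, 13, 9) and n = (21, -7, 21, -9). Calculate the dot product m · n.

-256

m · n = (-12)·21 + 28·(-7) + 13·21 + 9·(-9) = -252 - 196 + 273 - 81 = -256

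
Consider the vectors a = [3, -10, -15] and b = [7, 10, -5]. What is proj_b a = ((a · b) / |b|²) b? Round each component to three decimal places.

(-0.161, -0.230, 0.115)

a · b = 3·7 + (-10)·10 + (-15)·(-5) = 21 - 100 + 75 = -4
|b|² = 49 + 100 + 25 = 174
proj_b a = (-4/174) · (7, 10, -5) ≈ (-0.161, -0.230, 0.115)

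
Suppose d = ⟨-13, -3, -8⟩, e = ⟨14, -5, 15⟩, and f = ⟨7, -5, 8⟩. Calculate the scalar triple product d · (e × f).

-154

e × f:
i: (-5)·8 - 15·(-5) = -40 - (-75) = 35
j: 15·7 - 14·8 = 105 - 112 = -7
k: 14·(-5) - (-5)·7 = -70 - (-35) = -35
e × f = (35, -7, -35)
d · (e × f) = (-13)·35 + (-3)·(-7) + (-8)·(-35) = -455 + 21 + 280 = -154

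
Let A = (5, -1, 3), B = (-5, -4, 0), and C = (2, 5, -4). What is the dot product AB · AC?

33

AB = B − A = (-10, -3, -3)
AC = C − A = (-3, 6, -7)
AB · AC = (-10)·(-3) + (-3)·6 + (-3)·(-7) = 30 - 18 + 21 = 33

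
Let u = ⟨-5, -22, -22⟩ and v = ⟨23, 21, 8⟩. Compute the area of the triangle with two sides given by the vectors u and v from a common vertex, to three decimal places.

i: (-22)·8 - (-22)·21 = -176 - (-462) = 286
j: (-22)·23 - (-5)·8 = -506 - (-40) = -466
k: (-5)·21 - (-22)·23 = -105 - (-506) = 401
u × v = (286, -466, 401)
|u × v| = √(286² + (-466)² + 401²) = √459753 ≈ 678.0509
area = ½ · 678.0509 ≈ 339.025

339.025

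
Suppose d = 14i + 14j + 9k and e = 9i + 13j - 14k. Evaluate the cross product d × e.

(-313, 277, 56)

i: 14·(-14) - 9·13 = -196 - 117 = -313
j: 9·9 - 14·(-14) = 81 - (-196) = 277
k: 14·13 - 14·9 = 182 - 126 = 56
d × e = (-313, 277, 56)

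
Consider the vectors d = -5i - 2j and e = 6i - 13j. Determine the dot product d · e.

-4

d · e = (-5)·6 + (-2)·(-13) = -30 + 26 = -4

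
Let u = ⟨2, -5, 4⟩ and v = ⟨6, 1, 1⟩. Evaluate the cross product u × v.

i: (-5)·1 - 4·1 = -5 - 4 = -9
j: 4·6 - 2·1 = 24 - 2 = 22
k: 2·1 - (-5)·6 = 2 - (-30) = 32
u × v = (-9, 22, 32)

(-9, 22, 32)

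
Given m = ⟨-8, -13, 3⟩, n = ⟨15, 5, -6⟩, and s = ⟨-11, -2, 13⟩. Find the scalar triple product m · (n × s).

n × s:
i: 5·13 - (-6)·(-2) = 65 - 12 = 53
j: (-6)·(-11) - 15·13 = 66 - 195 = -129
k: 15·(-2) - 5·(-11) = -30 - (-55) = 25
n × s = (53, -129, 25)
m · (n × s) = (-8)·53 + (-13)·(-129) + 3·25 = -424 + 1677 + 75 = 1328

1328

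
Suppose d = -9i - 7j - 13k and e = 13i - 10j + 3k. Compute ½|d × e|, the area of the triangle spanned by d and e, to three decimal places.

i: (-7)·3 - (-13)·(-10) = -21 - 130 = -151
j: (-13)·13 - (-9)·3 = -169 - (-27) = -142
k: (-9)·(-10) - (-7)·13 = 90 - (-91) = 181
d × e = (-151, -142, 181)
|d × e| = √((-151)² + (-142)² + 181²) = √75726 ≈ 275.1836
area = ½ · 275.1836 ≈ 137.592

137.592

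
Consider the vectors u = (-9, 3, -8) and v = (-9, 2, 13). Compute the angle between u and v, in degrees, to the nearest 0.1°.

94.9

u · v = (-9)·(-9) + 3·2 + (-8)·13 = 81 + 6 - 104 = -17
|u|² = 81 + 9 + 64 = 154,  |u| = √154 ≈ 12.409674
|v|² = 81 + 4 + 169 = 254,  |v| = √254 ≈ 15.937377
cos θ = -17 / (12.409674 · 15.937377) ≈ -0.08596
θ = arccos(-0.08596) ≈ 94.9°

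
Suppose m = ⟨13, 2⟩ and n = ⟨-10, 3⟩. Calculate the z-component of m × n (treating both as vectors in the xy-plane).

59

13·3 - 2·(-10) = 39 - (-20) = 59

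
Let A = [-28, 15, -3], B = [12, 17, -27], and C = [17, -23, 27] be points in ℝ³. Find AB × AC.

(-852, -2280, -1610)

AB = (40, 2, -24)
AC = (45, -38, 30)
i: 2·30 - (-24)·(-38) = 60 - 912 = -852
j: (-24)·45 - 40·30 = -1080 - 1200 = -2280
k: 40·(-38) - 2·45 = -1520 - 90 = -1610
AB × AC = (-852, -2280, -1610)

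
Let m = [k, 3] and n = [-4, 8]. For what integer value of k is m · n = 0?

m · n = k·(-4) + 3·8 = 24 - 4k
Set equal to 0: -4k = -24, so k = 6.

6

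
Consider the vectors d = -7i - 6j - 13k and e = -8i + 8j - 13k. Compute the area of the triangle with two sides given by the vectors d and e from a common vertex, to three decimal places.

105.011

i: (-6)·(-13) - (-13)·8 = 78 - (-104) = 182
j: (-13)·(-8) - (-7)·(-13) = 104 - 91 = 13
k: (-7)·8 - (-6)·(-8) = -56 - 48 = -104
d × e = (182, 13, -104)
|d × e| = √(182² + 13² + (-104)²) = √44109 ≈ 210.0214
area = ½ · 210.0214 ≈ 105.011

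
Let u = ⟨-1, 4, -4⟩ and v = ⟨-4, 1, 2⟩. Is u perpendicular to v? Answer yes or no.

yes

u · v = (-1)·(-4) + 4·1 + (-4)·2 = 4 + 4 - 8 = 0
Zero, so the vectors are orthogonal.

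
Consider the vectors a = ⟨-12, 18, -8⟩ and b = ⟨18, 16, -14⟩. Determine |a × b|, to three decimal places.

615.610

i: 18·(-14) - (-8)·16 = -252 - (-128) = -124
j: (-8)·18 - (-12)·(-14) = -144 - 168 = -312
k: (-12)·16 - 18·18 = -192 - 324 = -516
a × b = (-124, -312, -516)
|a × b| = √((-124)² + (-312)² + (-516)²) = √378976 ≈ 615.6103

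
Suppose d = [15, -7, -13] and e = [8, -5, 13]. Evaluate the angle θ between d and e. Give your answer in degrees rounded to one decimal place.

d · e = 15·8 + (-7)·(-5) + (-13)·13 = 120 + 35 - 169 = -14
|d|² = 225 + 49 + 169 = 443,  |d| = √443 ≈ 21.047565
|e|² = 64 + 25 + 169 = 258,  |e| = √258 ≈ 16.062378
cos θ = -14 / (21.047565 · 16.062378) ≈ -0.04141
θ = arccos(-0.04141) ≈ 92.4°

92.4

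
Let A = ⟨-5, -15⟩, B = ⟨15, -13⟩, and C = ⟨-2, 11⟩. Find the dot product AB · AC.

AB = B − A = (20, 2)
AC = C − A = (3, 26)
AB · AC = 20·3 + 2·26 = 60 + 52 = 112

112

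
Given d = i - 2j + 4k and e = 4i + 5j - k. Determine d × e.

i: (-2)·(-1) - 4·5 = 2 - 20 = -18
j: 4·4 - 1·(-1) = 16 - (-1) = 17
k: 1·5 - (-2)·4 = 5 - (-8) = 13
d × e = (-18, 17, 13)

(-18, 17, 13)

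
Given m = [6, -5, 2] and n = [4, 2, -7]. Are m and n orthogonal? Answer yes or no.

m · n = 6·4 + (-5)·2 + 2·(-7) = 24 - 10 - 14 = 0
Zero, so the vectors are orthogonal.

yes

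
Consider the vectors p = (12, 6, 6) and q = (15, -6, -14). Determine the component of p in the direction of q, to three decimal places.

p · q = 12·15 + 6·(-6) + 6·(-14) = 180 - 36 - 84 = 60
|q| = √(225 + 36 + 196) = √457 ≈ 21.3776
comp_q p = 60 / √457 ≈ 2.807

2.807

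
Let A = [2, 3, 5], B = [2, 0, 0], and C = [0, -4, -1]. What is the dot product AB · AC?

AB = B − A = (0, -3, -5)
AC = C − A = (-2, -7, -6)
AB · AC = 0·(-2) + (-3)·(-7) + (-5)·(-6) = 0 + 21 + 30 = 51

51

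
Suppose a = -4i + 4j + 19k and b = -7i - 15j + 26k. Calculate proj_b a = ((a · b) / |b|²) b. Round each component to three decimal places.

(-3.404, -7.295, 12.644)

a · b = (-4)·(-7) + 4·(-15) + 19·26 = 28 - 60 + 494 = 462
|b|² = 49 + 225 + 676 = 950
proj_b a = (462/950) · (-7, -15, 26) ≈ (-3.404, -7.295, 12.644)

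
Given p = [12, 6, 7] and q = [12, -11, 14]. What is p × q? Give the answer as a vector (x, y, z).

i: 6·14 - 7·(-11) = 84 - (-77) = 161
j: 7·12 - 12·14 = 84 - 168 = -84
k: 12·(-11) - 6·12 = -132 - 72 = -204
p × q = (161, -84, -204)

(161, -84, -204)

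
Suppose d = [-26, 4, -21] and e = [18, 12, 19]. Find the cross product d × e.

i: 4·19 - (-21)·12 = 76 - (-252) = 328
j: (-21)·18 - (-26)·19 = -378 - (-494) = 116
k: (-26)·12 - 4·18 = -312 - 72 = -384
d × e = (328, 116, -384)

(328, 116, -384)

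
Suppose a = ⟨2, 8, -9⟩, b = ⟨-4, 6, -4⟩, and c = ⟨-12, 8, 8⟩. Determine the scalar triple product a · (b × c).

440

b × c:
i: 6·8 - (-4)·8 = 48 - (-32) = 80
j: (-4)·(-12) - (-4)·8 = 48 - (-32) = 80
k: (-4)·8 - 6·(-12) = -32 - (-72) = 40
b × c = (80, 80, 40)
a · (b × c) = 2·80 + 8·80 + (-9)·40 = 160 + 640 - 360 = 440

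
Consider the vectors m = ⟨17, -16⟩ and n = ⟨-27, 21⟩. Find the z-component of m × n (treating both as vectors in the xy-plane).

17·21 - (-16)·(-27) = 357 - 432 = -75

-75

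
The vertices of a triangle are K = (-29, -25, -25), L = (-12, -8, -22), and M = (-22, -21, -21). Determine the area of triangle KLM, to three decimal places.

KL = (17, 17, 3),  KM = (7, 4, 4)
i: 17·4 - 3·4 = 68 - 12 = 56
j: 3·7 - 17·4 = 21 - 68 = -47
k: 17·4 - 17·7 = 68 - 119 = -51
KL × KM = (56, -47, -51)
|KL × KM| = √7946 ≈ 89.1403
area = ½ · 89.1403 ≈ 44.570

44.570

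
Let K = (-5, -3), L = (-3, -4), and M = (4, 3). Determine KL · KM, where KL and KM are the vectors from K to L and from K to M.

KL = L − K = (2, -1)
KM = M − K = (9, 6)
KL · KM = 2·9 + (-1)·6 = 18 - 6 = 12

12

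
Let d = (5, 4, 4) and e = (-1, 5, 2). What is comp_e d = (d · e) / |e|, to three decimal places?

d · e = 5·(-1) + 4·5 + 4·2 = -5 + 20 + 8 = 23
|e| = √(1 + 25 + 4) = √30 ≈ 5.4772
comp_e d = 23 / √30 ≈ 4.199

4.199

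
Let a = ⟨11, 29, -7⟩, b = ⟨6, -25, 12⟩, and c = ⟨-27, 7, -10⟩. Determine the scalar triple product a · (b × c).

-1399

b × c:
i: (-25)·(-10) - 12·7 = 250 - 84 = 166
j: 12·(-27) - 6·(-10) = -324 - (-60) = -264
k: 6·7 - (-25)·(-27) = 42 - 675 = -633
b × c = (166, -264, -633)
a · (b × c) = 11·166 + 29·(-264) + (-7)·(-633) = 1826 - 7656 + 4431 = -1399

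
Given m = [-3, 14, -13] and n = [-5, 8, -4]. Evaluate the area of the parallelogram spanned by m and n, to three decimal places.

85.024

i: 14·(-4) - (-13)·8 = -56 - (-104) = 48
j: (-13)·(-5) - (-3)·(-4) = 65 - 12 = 53
k: (-3)·8 - 14·(-5) = -24 - (-70) = 46
m × n = (48, 53, 46)
|m × n| = √(48² + 53² + 46²) = √7229 ≈ 85.0235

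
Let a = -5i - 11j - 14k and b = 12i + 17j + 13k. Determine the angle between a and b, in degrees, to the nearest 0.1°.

161.0

a · b = (-5)·12 + (-11)·17 + (-14)·13 = -60 - 187 - 182 = -429
|a|² = 25 + 121 + 196 = 342,  |a| = √342 ≈ 18.493242
|b|² = 144 + 289 + 169 = 602,  |b| = √602 ≈ 24.535688
cos θ = -429 / (18.493242 · 24.535688) ≈ -0.94547
θ = arccos(-0.94547) ≈ 161.0°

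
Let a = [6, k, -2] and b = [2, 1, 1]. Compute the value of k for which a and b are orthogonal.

-10

a · b = 6·2 + k·1 + (-2)·1 = 10 + 1k
Set equal to 0: 1k = -10, so k = -10.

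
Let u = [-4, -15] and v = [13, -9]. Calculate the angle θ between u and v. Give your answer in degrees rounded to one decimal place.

u · v = (-4)·13 + (-15)·(-9) = -52 + 135 = 83
|u|² = 16 + 225 = 241,  |u| = √241 ≈ 15.524175
|v|² = 169 + 81 = 250,  |v| = √250 ≈ 15.811388
cos θ = 83 / (15.524175 · 15.811388) ≈ 0.33814
θ = arccos(0.33814) ≈ 70.2°

70.2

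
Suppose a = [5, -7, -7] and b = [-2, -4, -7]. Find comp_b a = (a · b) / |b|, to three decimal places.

a · b = 5·(-2) + (-7)·(-4) + (-7)·(-7) = -10 + 28 + 49 = 67
|b| = √(4 + 16 + 49) = √69 ≈ 8.3066
comp_b a = 67 / √69 ≈ 8.066

8.066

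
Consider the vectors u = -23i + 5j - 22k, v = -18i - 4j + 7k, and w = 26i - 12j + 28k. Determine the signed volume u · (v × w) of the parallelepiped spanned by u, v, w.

-2966

v × w:
i: (-4)·28 - 7·(-12) = -112 - (-84) = -28
j: 7·26 - (-18)·28 = 182 - (-504) = 686
k: (-18)·(-12) - (-4)·26 = 216 - (-104) = 320
v × w = (-28, 686, 320)
u · (v × w) = (-23)·(-28) + 5·686 + (-22)·320 = 644 + 3430 - 7040 = -2966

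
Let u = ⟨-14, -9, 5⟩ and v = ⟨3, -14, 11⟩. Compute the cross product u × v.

i: (-9)·11 - 5·(-14) = -99 - (-70) = -29
j: 5·3 - (-14)·11 = 15 - (-154) = 169
k: (-14)·(-14) - (-9)·3 = 196 - (-27) = 223
u × v = (-29, 169, 223)

(-29, 169, 223)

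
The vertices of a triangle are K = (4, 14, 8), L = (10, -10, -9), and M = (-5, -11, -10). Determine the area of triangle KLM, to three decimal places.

KL = (6, -24, -17),  KM = (-9, -25, -18)
i: (-24)·(-18) - (-17)·(-25) = 432 - 425 = 7
j: (-17)·(-9) - 6·(-18) = 153 - (-108) = 261
k: 6·(-25) - (-24)·(-9) = -150 - 216 = -366
KL × KM = (7, 261, -366)
|KL × KM| = √202126 ≈ 449.5843
area = ½ · 449.5843 ≈ 224.792

224.792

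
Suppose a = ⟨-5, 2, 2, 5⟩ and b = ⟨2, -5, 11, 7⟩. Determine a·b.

a · b = (-5)·2 + 2·(-5) + 2·11 + 5·7 = -10 - 10 + 22 + 35 = 37

37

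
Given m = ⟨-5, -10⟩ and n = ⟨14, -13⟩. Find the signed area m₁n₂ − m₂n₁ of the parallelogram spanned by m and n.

205

(-5)·(-13) - (-10)·14 = 65 - (-140) = 205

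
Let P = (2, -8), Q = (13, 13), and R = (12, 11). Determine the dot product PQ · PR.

509

PQ = Q − P = (11, 21)
PR = R − P = (10, 19)
PQ · PR = 11·10 + 21·19 = 110 + 399 = 509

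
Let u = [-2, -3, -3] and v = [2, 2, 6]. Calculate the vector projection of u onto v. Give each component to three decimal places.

(-1.273, -1.273, -3.818)

u · v = (-2)·2 + (-3)·2 + (-3)·6 = -4 - 6 - 18 = -28
|v|² = 4 + 4 + 36 = 44
proj_v u = (-28/44) · (2, 2, 6) ≈ (-1.273, -1.273, -3.818)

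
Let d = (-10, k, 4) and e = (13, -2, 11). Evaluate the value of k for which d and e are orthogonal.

d · e = (-10)·13 + k·(-2) + 4·11 = -86 - 2k
Set equal to 0: -2k = 86, so k = -43.

-43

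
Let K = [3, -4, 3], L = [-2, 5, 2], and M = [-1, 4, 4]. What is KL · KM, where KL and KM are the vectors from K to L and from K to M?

91

KL = L − K = (-5, 9, -1)
KM = M − K = (-4, 8, 1)
KL · KM = (-5)·(-4) + 9·8 + (-1)·1 = 20 + 72 - 1 = 91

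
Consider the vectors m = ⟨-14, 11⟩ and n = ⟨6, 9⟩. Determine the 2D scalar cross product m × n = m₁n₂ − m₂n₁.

(-14)·9 - 11·6 = -126 - 66 = -192

-192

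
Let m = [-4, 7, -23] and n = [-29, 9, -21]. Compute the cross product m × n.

i: 7·(-21) - (-23)·9 = -147 - (-207) = 60
j: (-23)·(-29) - (-4)·(-21) = 667 - 84 = 583
k: (-4)·9 - 7·(-29) = -36 - (-203) = 167
m × n = (60, 583, 167)

(60, 583, 167)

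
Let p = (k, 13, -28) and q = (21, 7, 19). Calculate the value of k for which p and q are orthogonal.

p · q = k·21 + 13·7 + (-28)·19 = -441 + 21k
Set equal to 0: 21k = 441, so k = 21.

21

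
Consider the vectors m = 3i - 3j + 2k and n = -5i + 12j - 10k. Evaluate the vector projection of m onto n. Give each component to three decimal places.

(1.320, -3.167, 2.639)

m · n = 3·(-5) + (-3)·12 + 2·(-10) = -15 - 36 - 20 = -71
|n|² = 25 + 144 + 100 = 269
proj_n m = (-71/269) · (-5, 12, -10) ≈ (1.320, -3.167, 2.639)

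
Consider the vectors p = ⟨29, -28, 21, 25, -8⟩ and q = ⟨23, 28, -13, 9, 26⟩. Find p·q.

-373

p · q = 29·23 + (-28)·28 + 21·(-13) + 25·9 + (-8)·26 = 667 - 784 - 273 + 225 - 208 = -373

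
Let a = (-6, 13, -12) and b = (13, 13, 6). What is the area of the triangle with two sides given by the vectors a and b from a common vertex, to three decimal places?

i: 13·6 - (-12)·13 = 78 - (-156) = 234
j: (-12)·13 - (-6)·6 = -156 - (-36) = -120
k: (-6)·13 - 13·13 = -78 - 169 = -247
a × b = (234, -120, -247)
|a × b| = √(234² + (-120)² + (-247)²) = √130165 ≈ 360.7839
area = ½ · 360.7839 ≈ 180.392

180.392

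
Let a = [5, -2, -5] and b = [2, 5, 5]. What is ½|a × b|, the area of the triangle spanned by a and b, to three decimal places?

i: (-2)·5 - (-5)·5 = -10 - (-25) = 15
j: (-5)·2 - 5·5 = -10 - 25 = -35
k: 5·5 - (-2)·2 = 25 - (-4) = 29
a × b = (15, -35, 29)
|a × b| = √(15² + (-35)² + 29²) = √2291 ≈ 47.8644
area = ½ · 47.8644 ≈ 23.932

23.932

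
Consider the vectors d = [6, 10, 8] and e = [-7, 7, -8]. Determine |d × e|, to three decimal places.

176.363

i: 10·(-8) - 8·7 = -80 - 56 = -136
j: 8·(-7) - 6·(-8) = -56 - (-48) = -8
k: 6·7 - 10·(-7) = 42 - (-70) = 112
d × e = (-136, -8, 112)
|d × e| = √((-136)² + (-8)² + 112²) = √31104 ≈ 176.3633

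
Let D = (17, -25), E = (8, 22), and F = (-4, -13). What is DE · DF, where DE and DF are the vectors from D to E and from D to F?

753

DE = E − D = (-9, 47)
DF = F − D = (-21, 12)
DE · DF = (-9)·(-21) + 47·12 = 189 + 564 = 753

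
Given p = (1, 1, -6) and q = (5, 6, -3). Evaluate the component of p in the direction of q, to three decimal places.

p · q = 1·5 + 1·6 + (-6)·(-3) = 5 + 6 + 18 = 29
|q| = √(25 + 36 + 9) = √70 ≈ 8.3666
comp_q p = 29 / √70 ≈ 3.466

3.466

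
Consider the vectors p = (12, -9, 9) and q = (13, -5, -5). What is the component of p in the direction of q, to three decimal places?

10.542

p · q = 12·13 + (-9)·(-5) + 9·(-5) = 156 + 45 - 45 = 156
|q| = √(169 + 25 + 25) = √219 ≈ 14.7986
comp_q p = 156 / √219 ≈ 10.542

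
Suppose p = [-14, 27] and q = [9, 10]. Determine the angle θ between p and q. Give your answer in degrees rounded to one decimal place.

p · q = (-14)·9 + 27·10 = -126 + 270 = 144
|p|² = 196 + 729 = 925,  |p| = √925 ≈ 30.413813
|q|² = 81 + 100 = 181,  |q| = √181 ≈ 13.453624
cos θ = 144 / (30.413813 · 13.453624) ≈ 0.35193
θ = arccos(0.35193) ≈ 69.4°

69.4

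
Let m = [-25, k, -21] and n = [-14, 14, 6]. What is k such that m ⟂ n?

m · n = (-25)·(-14) + k·14 + (-21)·6 = 224 + 14k
Set equal to 0: 14k = -224, so k = -16.

-16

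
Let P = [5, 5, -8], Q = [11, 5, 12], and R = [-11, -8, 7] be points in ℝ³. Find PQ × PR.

PQ = (6, 0, 20)
PR = (-16, -13, 15)
i: 0·15 - 20·(-13) = 0 - (-260) = 260
j: 20·(-16) - 6·15 = -320 - 90 = -410
k: 6·(-13) - 0·(-16) = -78 - 0 = -78
PQ × PR = (260, -410, -78)

(260, -410, -78)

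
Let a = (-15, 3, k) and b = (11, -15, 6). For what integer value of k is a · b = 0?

a · b = (-15)·11 + 3·(-15) + k·6 = -210 + 6k
Set equal to 0: 6k = 210, so k = 35.

35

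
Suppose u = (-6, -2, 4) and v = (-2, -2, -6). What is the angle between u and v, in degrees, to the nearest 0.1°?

99.3

u · v = (-6)·(-2) + (-2)·(-2) + 4·(-6) = 12 + 4 - 24 = -8
|u|² = 36 + 4 + 16 = 56,  |u| = √56 ≈ 7.483315
|v|² = 4 + 4 + 36 = 44,  |v| = √44 ≈ 6.633250
cos θ = -8 / (7.483315 · 6.633250) ≈ -0.16116
θ = arccos(-0.16116) ≈ 99.3°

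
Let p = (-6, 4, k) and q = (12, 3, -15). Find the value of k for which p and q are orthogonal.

p · q = (-6)·12 + 4·3 + k·(-15) = -60 - 15k
Set equal to 0: -15k = 60, so k = -4.

-4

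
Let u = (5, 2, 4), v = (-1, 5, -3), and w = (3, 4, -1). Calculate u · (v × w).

v × w:
i: 5·(-1) - (-3)·4 = -5 - (-12) = 7
j: (-3)·3 - (-1)·(-1) = -9 - 1 = -10
k: (-1)·4 - 5·3 = -4 - 15 = -19
v × w = (7, -10, -19)
u · (v × w) = 5·7 + 2·(-10) + 4·(-19) = 35 - 20 - 76 = -61

-61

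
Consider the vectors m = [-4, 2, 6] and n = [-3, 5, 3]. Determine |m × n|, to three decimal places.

28.425

i: 2·3 - 6·5 = 6 - 30 = -24
j: 6·(-3) - (-4)·3 = -18 - (-12) = -6
k: (-4)·5 - 2·(-3) = -20 - (-6) = -14
m × n = (-24, -6, -14)
|m × n| = √((-24)² + (-6)² + (-14)²) = √808 ≈ 28.4253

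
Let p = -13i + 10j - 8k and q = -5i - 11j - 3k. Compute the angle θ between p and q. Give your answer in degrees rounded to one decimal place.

p · q = (-13)·(-5) + 10·(-11) + (-8)·(-3) = 65 - 110 + 24 = -21
|p|² = 169 + 100 + 64 = 333,  |p| = √333 ≈ 18.248288
|q|² = 25 + 121 + 9 = 155,  |q| = √155 ≈ 12.449900
cos θ = -21 / (18.248288 · 12.449900) ≈ -0.09243
θ = arccos(-0.09243) ≈ 95.3°

95.3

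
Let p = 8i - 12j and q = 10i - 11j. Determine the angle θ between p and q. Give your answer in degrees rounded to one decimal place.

8.6

p · q = 8·10 + (-12)·(-11) = 80 + 132 = 212
|p|² = 64 + 144 = 208,  |p| = √208 ≈ 14.422205
|q|² = 100 + 121 = 221,  |q| = √221 ≈ 14.866069
cos θ = 212 / (14.422205 · 14.866069) ≈ 0.98880
θ = arccos(0.98880) ≈ 8.6°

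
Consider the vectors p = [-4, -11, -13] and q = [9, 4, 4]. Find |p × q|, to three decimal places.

130.973

i: (-11)·4 - (-13)·4 = -44 - (-52) = 8
j: (-13)·9 - (-4)·4 = -117 - (-16) = -101
k: (-4)·4 - (-11)·9 = -16 - (-99) = 83
p × q = (8, -101, 83)
|p × q| = √(8² + (-101)² + 83²) = √17154 ≈ 130.9733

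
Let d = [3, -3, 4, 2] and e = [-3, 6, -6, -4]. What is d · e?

-59

d · e = 3·(-3) + (-3)·6 + 4·(-6) + 2·(-4) = -9 - 18 - 24 - 8 = -59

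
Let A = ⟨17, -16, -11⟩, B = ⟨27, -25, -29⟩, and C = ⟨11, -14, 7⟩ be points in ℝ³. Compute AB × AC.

(-126, -72, -34)

AB = (10, -9, -18)
AC = (-6, 2, 18)
i: (-9)·18 - (-18)·2 = -162 - (-36) = -126
j: (-18)·(-6) - 10·18 = 108 - 180 = -72
k: 10·2 - (-9)·(-6) = 20 - 54 = -34
AB × AC = (-126, -72, -34)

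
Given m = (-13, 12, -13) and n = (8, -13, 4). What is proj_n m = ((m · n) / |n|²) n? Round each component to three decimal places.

(-10.024, 16.289, -5.012)

m · n = (-13)·8 + 12·(-13) + (-13)·4 = -104 - 156 - 52 = -312
|n|² = 64 + 169 + 16 = 249
proj_n m = (-312/249) · (8, -13, 4) ≈ (-10.024, 16.289, -5.012)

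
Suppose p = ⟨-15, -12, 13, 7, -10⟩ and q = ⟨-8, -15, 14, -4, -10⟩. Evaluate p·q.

554

p · q = (-15)·(-8) + (-12)·(-15) + 13·14 + 7·(-4) + (-10)·(-10) = 120 + 180 + 182 - 28 + 100 = 554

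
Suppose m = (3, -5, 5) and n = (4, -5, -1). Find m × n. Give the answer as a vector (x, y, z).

i: (-5)·(-1) - 5·(-5) = 5 - (-25) = 30
j: 5·4 - 3·(-1) = 20 - (-3) = 23
k: 3·(-5) - (-5)·4 = -15 - (-20) = 5
m × n = (30, 23, 5)

(30, 23, 5)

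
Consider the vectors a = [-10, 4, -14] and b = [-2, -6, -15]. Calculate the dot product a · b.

206

a · b = (-10)·(-2) + 4·(-6) + (-14)·(-15) = 20 - 24 + 210 = 206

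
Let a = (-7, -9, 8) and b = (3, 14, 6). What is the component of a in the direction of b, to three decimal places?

-6.377

a · b = (-7)·3 + (-9)·14 + 8·6 = -21 - 126 + 48 = -99
|b| = √(9 + 196 + 36) = √241 ≈ 15.5242
comp_b a = -99 / √241 ≈ -6.377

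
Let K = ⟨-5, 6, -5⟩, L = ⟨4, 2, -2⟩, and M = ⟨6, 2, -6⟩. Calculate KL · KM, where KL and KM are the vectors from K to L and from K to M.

KL = L − K = (9, -4, 3)
KM = M − K = (11, -4, -1)
KL · KM = 9·11 + (-4)·(-4) + 3·(-1) = 99 + 16 - 3 = 112

112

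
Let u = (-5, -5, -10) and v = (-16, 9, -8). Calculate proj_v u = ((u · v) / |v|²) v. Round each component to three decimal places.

(-4.589, 2.581, -2.294)

u · v = (-5)·(-16) + (-5)·9 + (-10)·(-8) = 80 - 45 + 80 = 115
|v|² = 256 + 81 + 64 = 401
proj_v u = (115/401) · (-16, 9, -8) ≈ (-4.589, 2.581, -2.294)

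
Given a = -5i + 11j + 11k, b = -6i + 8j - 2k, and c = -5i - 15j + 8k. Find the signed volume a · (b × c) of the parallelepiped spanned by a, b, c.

1898

b × c:
i: 8·8 - (-2)·(-15) = 64 - 30 = 34
j: (-2)·(-5) - (-6)·8 = 10 - (-48) = 58
k: (-6)·(-15) - 8·(-5) = 90 - (-40) = 130
b × c = (34, 58, 130)
a · (b × c) = (-5)·34 + 11·58 + 11·130 = -170 + 638 + 1430 = 1898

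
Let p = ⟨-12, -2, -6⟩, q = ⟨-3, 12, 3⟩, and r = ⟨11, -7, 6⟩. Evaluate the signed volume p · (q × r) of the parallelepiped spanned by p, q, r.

-552

q × r:
i: 12·6 - 3·(-7) = 72 - (-21) = 93
j: 3·11 - (-3)·6 = 33 - (-18) = 51
k: (-3)·(-7) - 12·11 = 21 - 132 = -111
q × r = (93, 51, -111)
p · (q × r) = (-12)·93 + (-2)·51 + (-6)·(-111) = -1116 - 102 + 666 = -552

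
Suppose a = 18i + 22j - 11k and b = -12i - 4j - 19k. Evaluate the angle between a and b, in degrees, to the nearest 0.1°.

a · b = 18·(-12) + 22·(-4) + (-11)·(-19) = -216 - 88 + 209 = -95
|a|² = 324 + 484 + 121 = 929,  |a| = √929 ≈ 30.479501
|b|² = 144 + 16 + 361 = 521,  |b| = √521 ≈ 22.825424
cos θ = -95 / (30.479501 · 22.825424) ≈ -0.13655
θ = arccos(-0.13655) ≈ 97.8°

97.8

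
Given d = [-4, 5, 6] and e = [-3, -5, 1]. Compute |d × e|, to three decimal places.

i: 5·1 - 6·(-5) = 5 - (-30) = 35
j: 6·(-3) - (-4)·1 = -18 - (-4) = -14
k: (-4)·(-5) - 5·(-3) = 20 - (-15) = 35
d × e = (35, -14, 35)
|d × e| = √(35² + (-14)² + 35²) = √2646 ≈ 51.4393

51.439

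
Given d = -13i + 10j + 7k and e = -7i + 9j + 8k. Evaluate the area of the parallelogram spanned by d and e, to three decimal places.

74.317

i: 10·8 - 7·9 = 80 - 63 = 17
j: 7·(-7) - (-13)·8 = -49 - (-104) = 55
k: (-13)·9 - 10·(-7) = -117 - (-70) = -47
d × e = (17, 55, -47)
|d × e| = √(17² + 55² + (-47)²) = √5523 ≈ 74.3169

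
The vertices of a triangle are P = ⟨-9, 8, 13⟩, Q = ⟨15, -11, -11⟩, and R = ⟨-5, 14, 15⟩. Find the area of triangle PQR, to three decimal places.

PQ = (24, -19, -24),  PR = (4, 6, 2)
i: (-19)·2 - (-24)·6 = -38 - (-144) = 106
j: (-24)·4 - 24·2 = -96 - 48 = -144
k: 24·6 - (-19)·4 = 144 - (-76) = 220
PQ × PR = (106, -144, 220)
|PQ × PR| = √80372 ≈ 283.4996
area = ½ · 283.4996 ≈ 141.750

141.750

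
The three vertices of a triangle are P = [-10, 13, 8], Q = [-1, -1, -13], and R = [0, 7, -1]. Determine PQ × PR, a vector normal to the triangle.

PQ = (9, -14, -21)
PR = (10, -6, -9)
i: (-14)·(-9) - (-21)·(-6) = 126 - 126 = 0
j: (-21)·10 - 9·(-9) = -210 - (-81) = -129
k: 9·(-6) - (-14)·10 = -54 - (-140) = 86
PQ × PR = (0, -129, 86)

(0, -129, 86)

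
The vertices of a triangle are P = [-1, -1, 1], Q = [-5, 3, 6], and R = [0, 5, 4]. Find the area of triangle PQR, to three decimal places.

PQ = (-4, 4, 5),  PR = (1, 6, 3)
i: 4·3 - 5·6 = 12 - 30 = -18
j: 5·1 - (-4)·3 = 5 - (-12) = 17
k: (-4)·6 - 4·1 = -24 - 4 = -28
PQ × PR = (-18, 17, -28)
|PQ × PR| = √1397 ≈ 37.3765
area = ½ · 37.3765 ≈ 18.688

18.688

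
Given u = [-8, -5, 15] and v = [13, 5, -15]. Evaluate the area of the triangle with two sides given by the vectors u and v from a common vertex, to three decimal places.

39.528

i: (-5)·(-15) - 15·5 = 75 - 75 = 0
j: 15·13 - (-8)·(-15) = 195 - 120 = 75
k: (-8)·5 - (-5)·13 = -40 - (-65) = 25
u × v = (0, 75, 25)
|u × v| = √(0² + 75² + 25²) = √6250 ≈ 79.0569
area = ½ · 79.0569 ≈ 39.528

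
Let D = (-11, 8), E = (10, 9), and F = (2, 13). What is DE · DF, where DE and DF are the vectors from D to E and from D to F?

DE = E − D = (21, 1)
DF = F − D = (13, 5)
DE · DF = 21·13 + 1·5 = 273 + 5 = 278

278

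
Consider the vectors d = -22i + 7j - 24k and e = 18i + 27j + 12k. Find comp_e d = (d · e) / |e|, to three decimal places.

-14.307

d · e = (-22)·18 + 7·27 + (-24)·12 = -396 + 189 - 288 = -495
|e| = √(324 + 729 + 144) = √1197 ≈ 34.5977
comp_e d = -495 / √1197 ≈ -14.307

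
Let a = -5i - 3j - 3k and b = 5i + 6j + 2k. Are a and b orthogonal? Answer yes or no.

a · b = (-5)·5 + (-3)·6 + (-3)·2 = -25 - 18 - 6 = -49
Nonzero, so the vectors are not orthogonal.

no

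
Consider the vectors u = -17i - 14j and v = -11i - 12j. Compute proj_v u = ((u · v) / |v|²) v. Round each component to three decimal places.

(-14.736, -16.075)

u · v = (-17)·(-11) + (-14)·(-12) = 187 + 168 = 355
|v|² = 121 + 144 = 265
proj_v u = (355/265) · (-11, -12) ≈ (-14.736, -16.075)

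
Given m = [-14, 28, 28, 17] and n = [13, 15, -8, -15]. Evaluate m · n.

-241

m · n = (-14)·13 + 28·15 + 28·(-8) + 17·(-15) = -182 + 420 - 224 - 255 = -241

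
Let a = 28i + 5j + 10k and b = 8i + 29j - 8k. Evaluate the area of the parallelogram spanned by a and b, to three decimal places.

892.917

i: 5·(-8) - 10·29 = -40 - 290 = -330
j: 10·8 - 28·(-8) = 80 - (-224) = 304
k: 28·29 - 5·8 = 812 - 40 = 772
a × b = (-330, 304, 772)
|a × b| = √((-330)² + 304² + 772²) = √797300 ≈ 892.9166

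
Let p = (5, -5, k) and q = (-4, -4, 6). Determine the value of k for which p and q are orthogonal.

0

p · q = 5·(-4) + (-5)·(-4) + k·6 = 0 + 6k
Set equal to 0: 6k = 0, so k = 0.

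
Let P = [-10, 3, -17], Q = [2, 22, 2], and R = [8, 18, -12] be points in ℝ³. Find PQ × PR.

(-190, 282, -162)

PQ = (12, 19, 19)
PR = (18, 15, 5)
i: 19·5 - 19·15 = 95 - 285 = -190
j: 19·18 - 12·5 = 342 - 60 = 282
k: 12·15 - 19·18 = 180 - 342 = -162
PQ × PR = (-190, 282, -162)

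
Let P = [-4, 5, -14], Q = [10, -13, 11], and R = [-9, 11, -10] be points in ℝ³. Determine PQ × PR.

PQ = (14, -18, 25)
PR = (-5, 6, 4)
i: (-18)·4 - 25·6 = -72 - 150 = -222
j: 25·(-5) - 14·4 = -125 - 56 = -181
k: 14·6 - (-18)·(-5) = 84 - 90 = -6
PQ × PR = (-222, -181, -6)

(-222, -181, -6)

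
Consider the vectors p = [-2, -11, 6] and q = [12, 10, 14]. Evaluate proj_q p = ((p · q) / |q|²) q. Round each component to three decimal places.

(-1.364, -1.136, -1.591)

p · q = (-2)·12 + (-11)·10 + 6·14 = -24 - 110 + 84 = -50
|q|² = 144 + 100 + 196 = 440
proj_q p = (-50/440) · (12, 10, 14) ≈ (-1.364, -1.136, -1.591)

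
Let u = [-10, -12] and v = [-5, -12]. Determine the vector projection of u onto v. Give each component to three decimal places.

u · v = (-10)·(-5) + (-12)·(-12) = 50 + 144 = 194
|v|² = 25 + 144 = 169
proj_v u = (194/169) · (-5, -12) ≈ (-5.740, -13.775)

(-5.740, -13.775)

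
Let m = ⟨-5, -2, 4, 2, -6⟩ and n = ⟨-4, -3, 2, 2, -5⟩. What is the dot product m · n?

68

m · n = (-5)·(-4) + (-2)·(-3) + 4·2 + 2·2 + (-6)·(-5) = 20 + 6 + 8 + 4 + 30 = 68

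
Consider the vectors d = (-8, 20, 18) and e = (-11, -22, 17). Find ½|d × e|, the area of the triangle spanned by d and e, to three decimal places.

419.033

i: 20·17 - 18·(-22) = 340 - (-396) = 736
j: 18·(-11) - (-8)·17 = -198 - (-136) = -62
k: (-8)·(-22) - 20·(-11) = 176 - (-220) = 396
d × e = (736, -62, 396)
|d × e| = √(736² + (-62)² + 396²) = √702356 ≈ 838.0668
area = ½ · 838.0668 ≈ 419.033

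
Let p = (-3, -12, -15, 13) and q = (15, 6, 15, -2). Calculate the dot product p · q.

p · q = (-3)·15 + (-12)·6 + (-15)·15 + 13·(-2) = -45 - 72 - 225 - 26 = -368

-368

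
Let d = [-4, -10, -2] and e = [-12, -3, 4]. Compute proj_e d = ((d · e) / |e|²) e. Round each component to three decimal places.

d · e = (-4)·(-12) + (-10)·(-3) + (-2)·4 = 48 + 30 - 8 = 70
|e|² = 144 + 9 + 16 = 169
proj_e d = (70/169) · (-12, -3, 4) ≈ (-4.970, -1.243, 1.657)

(-4.970, -1.243, 1.657)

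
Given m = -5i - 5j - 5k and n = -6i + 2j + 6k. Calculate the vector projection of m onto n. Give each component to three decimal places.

(0.789, -0.263, -0.789)

m · n = (-5)·(-6) + (-5)·2 + (-5)·6 = 30 - 10 - 30 = -10
|n|² = 36 + 4 + 36 = 76
proj_n m = (-10/76) · (-6, 2, 6) ≈ (0.789, -0.263, -0.789)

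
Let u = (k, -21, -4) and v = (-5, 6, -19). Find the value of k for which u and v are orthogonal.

u · v = k·(-5) + (-21)·6 + (-4)·(-19) = -50 - 5k
Set equal to 0: -5k = 50, so k = -10.

-10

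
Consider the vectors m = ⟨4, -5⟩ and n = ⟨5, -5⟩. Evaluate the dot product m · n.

45

m · n = 4·5 + (-5)·(-5) = 20 + 25 = 45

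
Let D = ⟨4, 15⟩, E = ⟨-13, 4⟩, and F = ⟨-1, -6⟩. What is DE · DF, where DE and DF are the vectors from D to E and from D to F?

DE = E − D = (-17, -11)
DF = F − D = (-5, -21)
DE · DF = (-17)·(-5) + (-11)·(-21) = 85 + 231 = 316

316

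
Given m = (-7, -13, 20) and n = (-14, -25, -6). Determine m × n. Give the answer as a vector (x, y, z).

i: (-13)·(-6) - 20·(-25) = 78 - (-500) = 578
j: 20·(-14) - (-7)·(-6) = -280 - 42 = -322
k: (-7)·(-25) - (-13)·(-14) = 175 - 182 = -7
m × n = (578, -322, -7)

(578, -322, -7)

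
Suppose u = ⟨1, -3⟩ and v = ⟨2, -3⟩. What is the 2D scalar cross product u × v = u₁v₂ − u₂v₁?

1·(-3) - (-3)·2 = -3 - (-6) = 3

3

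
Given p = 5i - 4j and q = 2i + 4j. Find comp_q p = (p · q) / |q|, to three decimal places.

-1.342

p · q = 5·2 + (-4)·4 = 10 - 16 = -6
|q| = √(4 + 16) = √20 ≈ 4.4721
comp_q p = -6 / √20 ≈ -1.342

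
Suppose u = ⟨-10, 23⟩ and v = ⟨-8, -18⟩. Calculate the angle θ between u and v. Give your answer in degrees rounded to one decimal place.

u · v = (-10)·(-8) + 23·(-18) = 80 - 414 = -334
|u|² = 100 + 529 = 629,  |u| = √629 ≈ 25.079872
|v|² = 64 + 324 = 388,  |v| = √388 ≈ 19.697716
cos θ = -334 / (25.079872 · 19.697716) ≈ -0.67609
θ = arccos(-0.67609) ≈ 132.5°

132.5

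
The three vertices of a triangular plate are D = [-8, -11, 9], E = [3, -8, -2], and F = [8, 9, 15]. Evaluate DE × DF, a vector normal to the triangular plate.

(238, -242, 172)

DE = (11, 3, -11)
DF = (16, 20, 6)
i: 3·6 - (-11)·20 = 18 - (-220) = 238
j: (-11)·16 - 11·6 = -176 - 66 = -242
k: 11·20 - 3·16 = 220 - 48 = 172
DE × DF = (238, -242, 172)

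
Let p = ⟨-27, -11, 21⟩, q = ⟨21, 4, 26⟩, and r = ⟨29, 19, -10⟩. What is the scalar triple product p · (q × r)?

q × r:
i: 4·(-10) - 26·19 = -40 - 494 = -534
j: 26·29 - 21·(-10) = 754 - (-210) = 964
k: 21·19 - 4·29 = 399 - 116 = 283
q × r = (-534, 964, 283)
p · (q × r) = (-27)·(-534) + (-11)·964 + 21·283 = 14418 - 10604 + 5943 = 9757

9757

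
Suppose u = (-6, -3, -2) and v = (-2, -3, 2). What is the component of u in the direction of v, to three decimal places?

u · v = (-6)·(-2) + (-3)·(-3) + (-2)·2 = 12 + 9 - 4 = 17
|v| = √(4 + 9 + 4) = √17 ≈ 4.1231
comp_v u = 17 / √17 ≈ 4.123

4.123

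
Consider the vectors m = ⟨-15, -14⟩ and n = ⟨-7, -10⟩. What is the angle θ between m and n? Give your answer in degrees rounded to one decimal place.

12.0

m · n = (-15)·(-7) + (-14)·(-10) = 105 + 140 = 245
|m|² = 225 + 196 = 421,  |m| = √421 ≈ 20.518285
|n|² = 49 + 100 = 149,  |n| = √149 ≈ 12.206556
cos θ = 245 / (20.518285 · 12.206556) ≈ 0.97821
θ = arccos(0.97821) ≈ 12.0°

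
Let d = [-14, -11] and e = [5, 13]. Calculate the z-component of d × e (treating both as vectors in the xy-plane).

(-14)·13 - (-11)·5 = -182 - (-55) = -127

-127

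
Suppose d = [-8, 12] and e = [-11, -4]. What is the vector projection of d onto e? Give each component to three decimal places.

(-3.212, -1.168)

d · e = (-8)·(-11) + 12·(-4) = 88 - 48 = 40
|e|² = 121 + 16 = 137
proj_e d = (40/137) · (-11, -4) ≈ (-3.212, -1.168)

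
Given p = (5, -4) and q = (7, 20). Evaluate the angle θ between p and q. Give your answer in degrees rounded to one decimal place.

109.4

p · q = 5·7 + (-4)·20 = 35 - 80 = -45
|p|² = 25 + 16 = 41,  |p| = √41 ≈ 6.403124
|q|² = 49 + 400 = 449,  |q| = √449 ≈ 21.189620
cos θ = -45 / (6.403124 · 21.189620) ≈ -0.33166
θ = arccos(-0.33166) ≈ 109.4°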